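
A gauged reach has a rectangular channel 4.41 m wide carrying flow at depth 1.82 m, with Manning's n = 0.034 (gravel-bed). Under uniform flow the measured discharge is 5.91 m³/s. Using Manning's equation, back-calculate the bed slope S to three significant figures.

0.000629

A = b·y = 4.41 × 1.82 = 8.026 m²
P = b + 2y = 4.41 + 2×1.82 = 8.050 m
R = A/P = 8.026/8.050 = 0.9970 m
S = (Q·n / (1·A·R^(2/3)))² = (5.91×0.034 / (1×8.026×0.9980))² = 0.0006293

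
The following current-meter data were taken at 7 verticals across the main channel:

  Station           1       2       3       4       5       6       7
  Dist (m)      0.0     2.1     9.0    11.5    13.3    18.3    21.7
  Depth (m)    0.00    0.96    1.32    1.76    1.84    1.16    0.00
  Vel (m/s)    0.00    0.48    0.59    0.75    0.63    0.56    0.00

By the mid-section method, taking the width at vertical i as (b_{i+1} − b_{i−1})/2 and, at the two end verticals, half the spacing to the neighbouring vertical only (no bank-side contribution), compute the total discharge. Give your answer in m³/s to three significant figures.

w_2 = (9.0 − 0.0)/2 = 4.5 m; q_2 = 0.48 × 0.96 × 4.5 = 2.074 m³/s
w_3 = (11.5 − 2.1)/2 = 4.7 m; q_3 = 0.59 × 1.32 × 4.7 = 3.660 m³/s
w_4 = (13.3 − 9.0)/2 = 2.15 m; q_4 = 0.75 × 1.76 × 2.15 = 2.838 m³/s
w_5 = (18.3 − 11.5)/2 = 3.4 m; q_5 = 0.63 × 1.84 × 3.4 = 3.941 m³/s
w_6 = (21.7 − 13.3)/2 = 4.2 m; q_6 = 0.56 × 1.16 × 4.2 = 2.728 m³/s
Stations 1, 7 contribute zero (depth or velocity is 0).
Q = Σ qᵢ = 15.24 m³/s

15.2 m³/s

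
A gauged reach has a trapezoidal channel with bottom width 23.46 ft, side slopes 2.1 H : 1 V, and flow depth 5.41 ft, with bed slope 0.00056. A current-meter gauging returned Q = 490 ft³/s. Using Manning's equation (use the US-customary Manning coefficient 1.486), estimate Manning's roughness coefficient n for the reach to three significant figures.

A = (b + z·y)·y = (23.46 + 2.1×5.41)×5.41 = 188.4 ft²
P = b + 2y√(1+z²) = 23.46 + 2×5.41×√(1+2.1²) = 48.63 ft
R = A/P = 188.4/48.63 = 3.874 ft
n = (1.486/Q)·A·R^(2/3)·S^(1/2) = (1.486/490) × 188.4 × 2.467 × 0.02366 = 0.03335

0.0333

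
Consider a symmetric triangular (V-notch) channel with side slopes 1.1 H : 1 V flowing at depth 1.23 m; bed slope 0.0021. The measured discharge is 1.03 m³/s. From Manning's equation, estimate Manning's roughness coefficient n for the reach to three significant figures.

0.0438

A = z·y² = 1.1×1.23² = 1.664 m²
P = 2y√(1+z²) = 2×1.23×√(1+1.1²) = 3.657 m
R = A/P = 1.664/3.657 = 0.4551 m
n = (1/Q)·A·R^(2/3)·S^(1/2) = (1/1.03) × 1.664 × 0.5916 × 0.04583 = 0.04380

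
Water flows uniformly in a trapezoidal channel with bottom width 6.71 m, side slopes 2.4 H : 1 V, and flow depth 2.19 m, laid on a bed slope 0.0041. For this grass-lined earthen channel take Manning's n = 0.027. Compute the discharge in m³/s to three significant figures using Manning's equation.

79.5 m³/s

A = (b + z·y)·y = (6.71 + 2.4×2.19)×2.19 = 26.21 m²
P = b + 2y√(1+z²) = 6.71 + 2×2.19×√(1+2.4²) = 18.10 m
R = A/P = 26.21/18.10 = 1.448 m
Q = (1/n)·A·R^(2/3)·S^(1/2) = (1/0.027) × 26.21 × 1.448^(2/3) × 0.0041^(1/2) = 79.54 m³/s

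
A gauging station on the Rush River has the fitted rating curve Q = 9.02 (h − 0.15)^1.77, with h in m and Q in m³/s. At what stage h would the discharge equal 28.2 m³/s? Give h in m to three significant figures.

h − h₀ = (Q/C)^(1/b) = (28.2/9.02)^(1/1.77) = 1.904 m
h = 0.15 + 1.904 = 2.054 m

2.05 m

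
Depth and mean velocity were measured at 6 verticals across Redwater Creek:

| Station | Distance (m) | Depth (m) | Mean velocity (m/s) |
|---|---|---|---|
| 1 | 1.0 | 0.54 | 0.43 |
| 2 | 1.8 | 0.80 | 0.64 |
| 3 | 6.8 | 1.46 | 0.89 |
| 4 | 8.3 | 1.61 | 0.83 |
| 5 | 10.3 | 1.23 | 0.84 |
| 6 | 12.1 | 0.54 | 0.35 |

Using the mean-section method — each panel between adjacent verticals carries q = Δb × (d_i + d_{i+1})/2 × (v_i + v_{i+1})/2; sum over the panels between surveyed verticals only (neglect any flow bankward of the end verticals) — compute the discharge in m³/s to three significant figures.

Panel 1-2: Δb = 0.8 m, d̄ = (0.54+0.80)/2 = 0.67, v̄ = (0.43+0.64)/2 = 0.535 → q = 0.8×0.67×0.535 = 0.2868 m³/s
Panel 2-3: Δb = 5 m, d̄ = (0.80+1.46)/2 = 1.13, v̄ = (0.64+0.89)/2 = 0.765 → q = 5×1.13×0.765 = 4.322 m³/s
Panel 3-4: Δb = 1.5 m, d̄ = (1.46+1.61)/2 = 1.535, v̄ = (0.89+0.83)/2 = 0.86 → q = 1.5×1.535×0.86 = 1.980 m³/s
Panel 4-5: Δb = 2 m, d̄ = (1.61+1.23)/2 = 1.42, v̄ = (0.83+0.84)/2 = 0.835 → q = 2×1.42×0.835 = 2.371 m³/s
Panel 5-6: Δb = 1.8 m, d̄ = (1.23+0.54)/2 = 0.885, v̄ = (0.84+0.35)/2 = 0.595 → q = 1.8×0.885×0.595 = 0.9478 m³/s
Q = Σ q = 9.908 m³/s

9.91 m³/s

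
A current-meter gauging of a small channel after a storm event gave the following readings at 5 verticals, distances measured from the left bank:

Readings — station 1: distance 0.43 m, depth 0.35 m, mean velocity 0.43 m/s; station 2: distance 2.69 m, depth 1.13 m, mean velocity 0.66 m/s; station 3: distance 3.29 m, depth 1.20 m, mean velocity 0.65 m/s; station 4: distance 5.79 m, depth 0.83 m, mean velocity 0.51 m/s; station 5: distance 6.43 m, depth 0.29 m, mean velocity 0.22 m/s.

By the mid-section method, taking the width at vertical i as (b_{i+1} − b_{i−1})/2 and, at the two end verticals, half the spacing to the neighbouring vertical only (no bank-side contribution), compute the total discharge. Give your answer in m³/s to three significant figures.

3.13 m³/s

w_1 = (2.69 − 0.43)/2 = 1.13 m; q_1 = 0.43 × 0.35 × 1.13 = 0.1701 m³/s
w_2 = (3.29 − 0.43)/2 = 1.43 m; q_2 = 0.66 × 1.13 × 1.43 = 1.066 m³/s
w_3 = (5.79 − 2.69)/2 = 1.55 m; q_3 = 0.65 × 1.20 × 1.55 = 1.209 m³/s
w_4 = (6.43 − 3.29)/2 = 1.57 m; q_4 = 0.51 × 0.83 × 1.57 = 0.6646 m³/s
w_5 = (6.43 − 5.79)/2 = 0.32 m; q_5 = 0.22 × 0.29 × 0.32 = 0.02042 m³/s
Q = Σ qᵢ = 3.131 m³/s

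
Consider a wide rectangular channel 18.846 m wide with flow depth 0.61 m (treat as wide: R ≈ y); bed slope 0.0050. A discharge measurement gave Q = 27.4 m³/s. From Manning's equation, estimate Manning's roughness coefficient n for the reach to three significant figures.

A = b·y = 18.846 × 0.61 = 11.50 m²
Wide channel: R ≈ y = 0.61 m
n = (1/Q)·A·R^(2/3)·S^(1/2) = (1/27.4) × 11.50 × 0.7193 × 0.07071 = 0.02134

0.0213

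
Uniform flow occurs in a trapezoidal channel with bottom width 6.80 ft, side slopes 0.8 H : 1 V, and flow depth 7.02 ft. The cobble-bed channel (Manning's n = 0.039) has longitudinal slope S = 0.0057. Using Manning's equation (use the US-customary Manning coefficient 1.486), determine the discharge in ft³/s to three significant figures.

580 ft³/s

A = (b + z·y)·y = (6.80 + 0.8×7.02)×7.02 = 87.16 ft²
P = b + 2y√(1+z²) = 6.80 + 2×7.02×√(1+0.8²) = 24.78 ft
R = A/P = 87.16/24.78 = 3.517 ft
Q = (1.486/n)·A·R^(2/3)·S^(1/2) = (1.486/0.039) × 87.16 × 3.517^(2/3) × 0.0057^(1/2) = 579.9 ft³/s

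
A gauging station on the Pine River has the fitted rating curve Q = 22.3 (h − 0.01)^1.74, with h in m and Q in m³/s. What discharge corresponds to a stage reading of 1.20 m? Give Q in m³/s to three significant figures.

30.2 m³/s

Q = 22.3 × (1.20 − 0.01)^1.74 = 22.3 × 1.19^1.74 = 30.18 m³/s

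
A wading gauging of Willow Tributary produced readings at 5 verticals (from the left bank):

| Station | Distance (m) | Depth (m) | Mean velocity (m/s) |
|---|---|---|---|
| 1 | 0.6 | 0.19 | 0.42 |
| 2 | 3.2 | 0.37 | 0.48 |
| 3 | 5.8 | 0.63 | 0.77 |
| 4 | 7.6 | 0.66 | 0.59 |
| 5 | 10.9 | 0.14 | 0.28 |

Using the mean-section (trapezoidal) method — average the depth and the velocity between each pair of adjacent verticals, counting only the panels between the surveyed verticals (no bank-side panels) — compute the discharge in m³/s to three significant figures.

2.50 m³/s

Panel 1-2: Δb = 2.6 m, d̄ = (0.19+0.37)/2 = 0.28, v̄ = (0.42+0.48)/2 = 0.45 → q = 2.6×0.28×0.45 = 0.3276 m³/s
Panel 2-3: Δb = 2.6 m, d̄ = (0.37+0.63)/2 = 0.5, v̄ = (0.48+0.77)/2 = 0.625 → q = 2.6×0.5×0.625 = 0.8125 m³/s
Panel 3-4: Δb = 1.8 m, d̄ = (0.63+0.66)/2 = 0.645, v̄ = (0.77+0.59)/2 = 0.68 → q = 1.8×0.645×0.68 = 0.7895 m³/s
Panel 4-5: Δb = 3.3 m, d̄ = (0.66+0.14)/2 = 0.4, v̄ = (0.59+0.28)/2 = 0.435 → q = 3.3×0.4×0.435 = 0.5742 m³/s
Q = Σ q = 2.504 m³/s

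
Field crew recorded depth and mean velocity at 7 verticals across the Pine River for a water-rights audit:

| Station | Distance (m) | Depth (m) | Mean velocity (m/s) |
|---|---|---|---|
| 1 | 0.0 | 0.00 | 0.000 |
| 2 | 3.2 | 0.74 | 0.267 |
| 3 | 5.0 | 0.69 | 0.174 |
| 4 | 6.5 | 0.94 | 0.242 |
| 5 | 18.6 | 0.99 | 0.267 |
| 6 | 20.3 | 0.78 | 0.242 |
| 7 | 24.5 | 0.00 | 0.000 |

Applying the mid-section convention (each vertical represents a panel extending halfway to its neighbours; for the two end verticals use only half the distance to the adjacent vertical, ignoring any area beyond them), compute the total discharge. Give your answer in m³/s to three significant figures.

w_2 = (5.0 − 0.0)/2 = 2.5 m; q_2 = 0.267 × 0.74 × 2.5 = 0.4940 m³/s
w_3 = (6.5 − 3.2)/2 = 1.65 m; q_3 = 0.174 × 0.69 × 1.65 = 0.1981 m³/s
w_4 = (18.6 − 5.0)/2 = 6.8 m; q_4 = 0.242 × 0.94 × 6.8 = 1.547 m³/s
w_5 = (20.3 − 6.5)/2 = 6.9 m; q_5 = 0.267 × 0.99 × 6.9 = 1.824 m³/s
w_6 = (24.5 − 18.6)/2 = 2.95 m; q_6 = 0.242 × 0.78 × 2.95 = 0.5568 m³/s
Stations 1, 7 contribute zero (depth or velocity is 0).
Q = Σ qᵢ = 4.620 m³/s

4.62 m³/s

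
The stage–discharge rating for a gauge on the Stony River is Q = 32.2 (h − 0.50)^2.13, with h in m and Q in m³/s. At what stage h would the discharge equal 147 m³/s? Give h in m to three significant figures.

2.54 m

h − h₀ = (Q/C)^(1/b) = (147/32.2)^(1/2.13) = 2.040 m
h = 0.50 + 2.040 = 2.540 m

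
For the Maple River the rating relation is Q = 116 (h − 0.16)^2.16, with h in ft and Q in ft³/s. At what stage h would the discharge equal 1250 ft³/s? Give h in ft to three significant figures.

3.17 ft

h − h₀ = (Q/C)^(1/b) = (1250/116)^(1/2.16) = 3.006 ft
h = 0.16 + 3.006 = 3.166 ft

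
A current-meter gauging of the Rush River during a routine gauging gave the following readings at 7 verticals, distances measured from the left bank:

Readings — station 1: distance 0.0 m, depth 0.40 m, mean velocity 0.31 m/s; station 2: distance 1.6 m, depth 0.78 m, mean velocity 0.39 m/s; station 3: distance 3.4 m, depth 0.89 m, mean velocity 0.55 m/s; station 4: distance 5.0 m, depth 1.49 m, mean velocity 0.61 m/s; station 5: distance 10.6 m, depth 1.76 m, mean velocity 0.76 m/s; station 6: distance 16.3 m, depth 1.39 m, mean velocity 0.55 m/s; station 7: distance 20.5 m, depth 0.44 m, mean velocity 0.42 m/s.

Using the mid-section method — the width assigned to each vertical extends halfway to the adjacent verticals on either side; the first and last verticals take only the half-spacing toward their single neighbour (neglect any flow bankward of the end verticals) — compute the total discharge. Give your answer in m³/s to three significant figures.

16.5 m³/s

w_1 = (1.6 − 0.0)/2 = 0.8 m; q_1 = 0.31 × 0.40 × 0.8 = 0.09920 m³/s
w_2 = (3.4 − 0.0)/2 = 1.7 m; q_2 = 0.39 × 0.78 × 1.7 = 0.5171 m³/s
w_3 = (5.0 − 1.6)/2 = 1.7 m; q_3 = 0.55 × 0.89 × 1.7 = 0.8322 m³/s
w_4 = (10.6 − 3.4)/2 = 3.6 m; q_4 = 0.61 × 1.49 × 3.6 = 3.272 m³/s
w_5 = (16.3 − 5.0)/2 = 5.65 m; q_5 = 0.76 × 1.76 × 5.65 = 7.557 m³/s
w_6 = (20.5 − 10.6)/2 = 4.95 m; q_6 = 0.55 × 1.39 × 4.95 = 3.784 m³/s
w_7 = (20.5 − 16.3)/2 = 2.1 m; q_7 = 0.42 × 0.44 × 2.1 = 0.3881 m³/s
Q = Σ qᵢ = 16.45 m³/s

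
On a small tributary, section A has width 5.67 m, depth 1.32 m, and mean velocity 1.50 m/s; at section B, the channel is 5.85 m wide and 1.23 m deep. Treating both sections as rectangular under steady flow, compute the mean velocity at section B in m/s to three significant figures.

Q = A₁V₁ = (5.67×1.32) × 1.50 = 11.23 m³/s
A₂ = 5.85 × 1.23 = 7.196 m²
V₂ = Q/A₂ = 11.23/7.196 = 1.560 m/s

1.56 m/s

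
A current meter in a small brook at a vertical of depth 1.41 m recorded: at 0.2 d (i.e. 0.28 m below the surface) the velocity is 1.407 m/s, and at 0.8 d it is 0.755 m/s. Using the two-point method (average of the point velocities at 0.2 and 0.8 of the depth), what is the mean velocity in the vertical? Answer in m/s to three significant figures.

v̄ = (1.407 + 0.755) / 2 = 1.081 m/s

1.08 m/s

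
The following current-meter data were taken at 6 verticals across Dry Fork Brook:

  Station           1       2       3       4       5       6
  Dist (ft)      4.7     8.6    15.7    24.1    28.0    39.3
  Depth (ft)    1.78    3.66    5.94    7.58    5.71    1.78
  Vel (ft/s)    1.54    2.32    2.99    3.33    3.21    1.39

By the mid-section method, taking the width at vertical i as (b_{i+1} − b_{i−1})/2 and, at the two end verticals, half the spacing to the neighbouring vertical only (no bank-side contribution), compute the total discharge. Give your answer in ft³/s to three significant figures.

w_1 = (8.6 − 4.7)/2 = 1.95 ft; q_1 = 1.54 × 1.78 × 1.95 = 5.345 ft³/s
w_2 = (15.7 − 4.7)/2 = 5.5 ft; q_2 = 2.32 × 3.66 × 5.5 = 46.70 ft³/s
w_3 = (24.1 − 8.6)/2 = 7.75 ft; q_3 = 2.99 × 5.94 × 7.75 = 137.6 ft³/s
w_4 = (28.0 − 15.7)/2 = 6.15 ft; q_4 = 3.33 × 7.58 × 6.15 = 155.2 ft³/s
w_5 = (39.3 − 24.1)/2 = 7.6 ft; q_5 = 3.21 × 5.71 × 7.6 = 139.3 ft³/s
w_6 = (39.3 − 28.0)/2 = 5.65 ft; q_6 = 1.39 × 1.78 × 5.65 = 13.98 ft³/s
Q = Σ qᵢ = 498.2 ft³/s

498 ft³/s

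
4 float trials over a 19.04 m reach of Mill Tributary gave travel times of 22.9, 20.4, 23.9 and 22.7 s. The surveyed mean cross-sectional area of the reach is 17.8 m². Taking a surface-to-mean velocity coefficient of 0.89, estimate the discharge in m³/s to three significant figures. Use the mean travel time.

t̄ = (22.9 + 20.4 + 23.9 + 22.7) / 4 = 22.475 s
v_surface = L / t̄ = 19.04 / 22.475 = 0.8472 m/s
v_mean = 0.89 × 0.8472 = 0.7540 m/s
Q = A × v_mean = 17.8 × 0.7540 = 13.42 m³/s

13.4 m³/s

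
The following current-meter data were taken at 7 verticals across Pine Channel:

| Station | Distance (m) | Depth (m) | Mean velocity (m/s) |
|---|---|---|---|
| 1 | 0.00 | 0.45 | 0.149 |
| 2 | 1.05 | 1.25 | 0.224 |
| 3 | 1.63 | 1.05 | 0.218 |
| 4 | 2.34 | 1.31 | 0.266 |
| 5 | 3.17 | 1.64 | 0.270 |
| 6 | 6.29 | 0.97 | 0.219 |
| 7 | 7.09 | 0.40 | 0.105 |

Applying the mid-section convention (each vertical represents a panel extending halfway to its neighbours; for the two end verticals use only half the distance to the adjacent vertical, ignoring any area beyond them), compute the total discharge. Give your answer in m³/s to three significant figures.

1.99 m³/s

w_1 = (1.05 − 0.00)/2 = 0.525 m; q_1 = 0.149 × 0.45 × 0.525 = 0.03520 m³/s
w_2 = (1.63 − 0.00)/2 = 0.815 m; q_2 = 0.224 × 1.25 × 0.815 = 0.2282 m³/s
w_3 = (2.34 − 1.05)/2 = 0.645 m; q_3 = 0.218 × 1.05 × 0.645 = 0.1476 m³/s
w_4 = (3.17 − 1.63)/2 = 0.77 m; q_4 = 0.266 × 1.31 × 0.77 = 0.2683 m³/s
w_5 = (6.29 − 2.34)/2 = 1.975 m; q_5 = 0.270 × 1.64 × 1.975 = 0.8745 m³/s
w_6 = (7.09 − 3.17)/2 = 1.96 m; q_6 = 0.219 × 0.97 × 1.96 = 0.4164 m³/s
w_7 = (7.09 − 6.29)/2 = 0.4 m; q_7 = 0.105 × 0.40 × 0.4 = 0.01680 m³/s
Q = Σ qᵢ = 1.987 m³/s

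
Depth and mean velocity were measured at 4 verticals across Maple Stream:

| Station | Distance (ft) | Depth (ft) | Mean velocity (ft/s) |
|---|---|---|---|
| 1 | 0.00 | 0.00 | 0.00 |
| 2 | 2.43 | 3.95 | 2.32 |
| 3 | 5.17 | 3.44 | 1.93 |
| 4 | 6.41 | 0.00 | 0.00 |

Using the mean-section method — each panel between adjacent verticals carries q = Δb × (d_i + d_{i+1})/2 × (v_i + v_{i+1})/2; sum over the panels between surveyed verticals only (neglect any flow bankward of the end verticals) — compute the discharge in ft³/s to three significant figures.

Panel 1-2: Δb = 2.43 ft, d̄ = (0.00+3.95)/2 = 1.975, v̄ = (0.00+2.32)/2 = 1.16 → q = 2.43×1.975×1.16 = 5.567 ft³/s
Panel 2-3: Δb = 2.74 ft, d̄ = (3.95+3.44)/2 = 3.695, v̄ = (2.32+1.93)/2 = 2.125 → q = 2.74×3.695×2.125 = 21.51 ft³/s
Panel 3-4: Δb = 1.24 ft, d̄ = (3.44+0.00)/2 = 1.72, v̄ = (1.93+0.00)/2 = 0.965 → q = 1.24×1.72×0.965 = 2.058 ft³/s
Q = Σ q = 29.14 ft³/s

29.1 ft³/s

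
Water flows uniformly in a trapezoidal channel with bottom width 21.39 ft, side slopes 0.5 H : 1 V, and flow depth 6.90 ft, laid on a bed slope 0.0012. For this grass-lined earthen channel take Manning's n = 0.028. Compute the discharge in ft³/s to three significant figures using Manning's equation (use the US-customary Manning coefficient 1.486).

878 ft³/s

A = (b + z·y)·y = (21.39 + 0.5×6.90)×6.90 = 171.4 ft²
P = b + 2y√(1+z²) = 21.39 + 2×6.90×√(1+0.5²) = 36.82 ft
R = A/P = 171.4/36.82 = 4.655 ft
Q = (1.486/n)·A·R^(2/3)·S^(1/2) = (1.486/0.028) × 171.4 × 4.655^(2/3) × 0.0012^(1/2) = 878.5 ft³/s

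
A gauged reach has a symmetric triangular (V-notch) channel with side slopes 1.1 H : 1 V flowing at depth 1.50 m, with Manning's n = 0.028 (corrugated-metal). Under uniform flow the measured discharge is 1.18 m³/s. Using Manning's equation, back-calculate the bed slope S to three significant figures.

0.000391

A = z·y² = 1.1×1.50² = 2.475 m²
P = 2y√(1+z²) = 2×1.50×√(1+1.1²) = 4.460 m
R = A/P = 2.475/4.460 = 0.5550 m
S = (Q·n / (1·A·R^(2/3)))² = (1.18×0.028 / (1×2.475×0.6753))² = 0.0003908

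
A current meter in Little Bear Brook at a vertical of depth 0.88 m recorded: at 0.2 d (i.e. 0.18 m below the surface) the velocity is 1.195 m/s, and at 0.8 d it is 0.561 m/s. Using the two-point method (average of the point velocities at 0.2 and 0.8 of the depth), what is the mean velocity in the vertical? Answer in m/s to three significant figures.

0.878 m/s

v̄ = (1.195 + 0.561) / 2 = 0.8780 m/s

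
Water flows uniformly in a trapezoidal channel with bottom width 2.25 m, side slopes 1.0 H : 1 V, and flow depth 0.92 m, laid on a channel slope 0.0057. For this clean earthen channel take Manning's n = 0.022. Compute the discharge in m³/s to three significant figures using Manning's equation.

A = (b + z·y)·y = (2.25 + 1.0×0.92)×0.92 = 2.916 m²
P = b + 2y√(1+z²) = 2.25 + 2×0.92×√(1+1.0²) = 4.852 m
R = A/P = 2.916/4.852 = 0.6011 m
Q = (1/n)·A·R^(2/3)·S^(1/2) = (1/0.022) × 2.916 × 0.6011^(2/3) × 0.0057^(1/2) = 7.128 m³/s

7.13 m³/s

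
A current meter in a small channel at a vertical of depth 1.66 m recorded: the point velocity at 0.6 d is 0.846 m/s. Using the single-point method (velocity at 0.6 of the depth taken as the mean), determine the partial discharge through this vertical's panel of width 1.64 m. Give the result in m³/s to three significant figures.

v̄ = v₀.₆ = 0.846 m/s
q = v̄ × d × w = 0.8460 × 1.66 × 1.64 = 2.303 m³/s

2.30 m³/s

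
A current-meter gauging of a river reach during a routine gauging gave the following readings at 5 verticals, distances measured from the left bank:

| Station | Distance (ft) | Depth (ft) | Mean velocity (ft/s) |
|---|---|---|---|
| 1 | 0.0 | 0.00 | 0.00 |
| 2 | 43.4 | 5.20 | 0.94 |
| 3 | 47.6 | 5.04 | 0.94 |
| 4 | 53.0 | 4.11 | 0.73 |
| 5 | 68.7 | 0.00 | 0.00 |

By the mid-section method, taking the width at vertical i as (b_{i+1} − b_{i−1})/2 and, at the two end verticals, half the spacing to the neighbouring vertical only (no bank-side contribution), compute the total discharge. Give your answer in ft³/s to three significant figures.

171 ft³/s

w_2 = (47.6 − 0.0)/2 = 23.8 ft; q_2 = 0.94 × 5.20 × 23.8 = 116.3 ft³/s
w_3 = (53.0 − 43.4)/2 = 4.8 ft; q_3 = 0.94 × 5.04 × 4.8 = 22.74 ft³/s
w_4 = (68.7 − 47.6)/2 = 10.55 ft; q_4 = 0.73 × 4.11 × 10.55 = 31.65 ft³/s
Stations 1, 5 contribute zero (depth or velocity is 0).
Q = Σ qᵢ = 170.7 ft³/s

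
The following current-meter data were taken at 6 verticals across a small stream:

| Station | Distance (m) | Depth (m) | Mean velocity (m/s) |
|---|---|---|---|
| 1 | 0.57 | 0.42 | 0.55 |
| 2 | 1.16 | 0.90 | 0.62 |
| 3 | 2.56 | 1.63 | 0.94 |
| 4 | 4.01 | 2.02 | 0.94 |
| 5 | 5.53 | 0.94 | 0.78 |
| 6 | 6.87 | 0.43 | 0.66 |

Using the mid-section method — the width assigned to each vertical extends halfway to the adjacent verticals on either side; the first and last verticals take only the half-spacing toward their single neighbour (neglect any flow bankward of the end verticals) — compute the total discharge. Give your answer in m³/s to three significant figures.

6.87 m³/s

w_1 = (1.16 − 0.57)/2 = 0.295 m; q_1 = 0.55 × 0.42 × 0.295 = 0.06815 m³/s
w_2 = (2.56 − 0.57)/2 = 0.995 m; q_2 = 0.62 × 0.90 × 0.995 = 0.5552 m³/s
w_3 = (4.01 − 1.16)/2 = 1.425 m; q_3 = 0.94 × 1.63 × 1.425 = 2.183 m³/s
w_4 = (5.53 − 2.56)/2 = 1.485 m; q_4 = 0.94 × 2.02 × 1.485 = 2.820 m³/s
w_5 = (6.87 − 4.01)/2 = 1.43 m; q_5 = 0.78 × 0.94 × 1.43 = 1.048 m³/s
w_6 = (6.87 − 5.53)/2 = 0.67 m; q_6 = 0.66 × 0.43 × 0.67 = 0.1901 m³/s
Q = Σ qᵢ = 6.865 m³/s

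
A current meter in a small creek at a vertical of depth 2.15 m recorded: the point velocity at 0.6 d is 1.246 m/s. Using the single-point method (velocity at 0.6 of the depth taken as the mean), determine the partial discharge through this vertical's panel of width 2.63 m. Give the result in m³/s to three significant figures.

7.05 m³/s

v̄ = v₀.₆ = 1.246 m/s
q = v̄ × d × w = 1.246 × 2.15 × 2.63 = 7.046 m³/s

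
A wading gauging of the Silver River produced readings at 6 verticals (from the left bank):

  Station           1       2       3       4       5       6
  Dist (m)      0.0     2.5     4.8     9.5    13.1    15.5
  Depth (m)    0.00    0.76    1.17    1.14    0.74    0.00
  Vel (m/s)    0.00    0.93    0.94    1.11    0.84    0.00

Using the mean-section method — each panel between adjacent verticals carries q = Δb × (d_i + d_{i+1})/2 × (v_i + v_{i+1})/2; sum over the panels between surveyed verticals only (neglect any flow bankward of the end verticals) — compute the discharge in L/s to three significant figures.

Panel 1-2: Δb = 2.5 m, d̄ = (0.00+0.76)/2 = 0.38, v̄ = (0.00+0.93)/2 = 0.465 → q = 2.5×0.38×0.465 = 0.4418 m³/s
Panel 2-3: Δb = 2.3 m, d̄ = (0.76+1.17)/2 = 0.965, v̄ = (0.93+0.94)/2 = 0.935 → q = 2.3×0.965×0.935 = 2.075 m³/s
Panel 3-4: Δb = 4.7 m, d̄ = (1.17+1.14)/2 = 1.155, v̄ = (0.94+1.11)/2 = 1.025 → q = 4.7×1.155×1.025 = 5.564 m³/s
Panel 4-5: Δb = 3.6 m, d̄ = (1.14+0.74)/2 = 0.94, v̄ = (1.11+0.84)/2 = 0.975 → q = 3.6×0.94×0.975 = 3.299 m³/s
Panel 5-6: Δb = 2.4 m, d̄ = (0.74+0.00)/2 = 0.37, v̄ = (0.84+0.00)/2 = 0.42 → q = 2.4×0.37×0.42 = 0.3730 m³/s
Q = Σ q = 11.75 m³/s
= 11.75 × 1000 = 11750 L/s

11800 L/s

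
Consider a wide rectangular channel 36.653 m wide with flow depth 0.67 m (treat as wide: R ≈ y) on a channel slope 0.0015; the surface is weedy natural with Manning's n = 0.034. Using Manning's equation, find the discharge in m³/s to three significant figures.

21.4 m³/s

A = b·y = 36.653 × 0.67 = 24.56 m²
Wide channel: R ≈ y = 0.67 m
Q = (1/n)·A·R^(2/3)·S^(1/2) = (1/0.034) × 24.56 × 0.6700^(2/3) × 0.0015^(1/2) = 21.42 m³/s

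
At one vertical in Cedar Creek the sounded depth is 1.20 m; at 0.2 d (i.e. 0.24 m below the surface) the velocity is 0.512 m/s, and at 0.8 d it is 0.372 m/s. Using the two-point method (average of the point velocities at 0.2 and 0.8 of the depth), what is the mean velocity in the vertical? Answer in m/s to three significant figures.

0.442 m/s

v̄ = (0.512 + 0.372) / 2 = 0.4420 m/s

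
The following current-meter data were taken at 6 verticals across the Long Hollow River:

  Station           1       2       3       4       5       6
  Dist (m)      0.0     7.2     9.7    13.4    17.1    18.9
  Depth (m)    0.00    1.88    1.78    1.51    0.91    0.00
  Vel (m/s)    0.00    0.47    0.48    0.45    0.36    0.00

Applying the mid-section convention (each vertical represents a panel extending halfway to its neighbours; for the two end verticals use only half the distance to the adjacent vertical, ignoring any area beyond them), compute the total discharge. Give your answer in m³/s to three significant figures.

10.3 m³/s

w_2 = (9.7 − 0.0)/2 = 4.85 m; q_2 = 0.47 × 1.88 × 4.85 = 4.285 m³/s
w_3 = (13.4 − 7.2)/2 = 3.1 m; q_3 = 0.48 × 1.78 × 3.1 = 2.649 m³/s
w_4 = (17.1 − 9.7)/2 = 3.7 m; q_4 = 0.45 × 1.51 × 3.7 = 2.514 m³/s
w_5 = (18.9 − 13.4)/2 = 2.75 m; q_5 = 0.36 × 0.91 × 2.75 = 0.9009 m³/s
Stations 1, 6 contribute zero (depth or velocity is 0).
Q = Σ qᵢ = 10.35 m³/s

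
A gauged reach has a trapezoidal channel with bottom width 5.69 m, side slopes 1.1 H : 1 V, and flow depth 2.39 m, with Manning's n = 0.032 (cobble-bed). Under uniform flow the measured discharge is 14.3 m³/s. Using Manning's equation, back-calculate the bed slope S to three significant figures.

A = (b + z·y)·y = (5.69 + 1.1×2.39)×2.39 = 19.88 m²
P = b + 2y√(1+z²) = 5.69 + 2×2.39×√(1+1.1²) = 12.80 m
R = A/P = 19.88/12.80 = 1.554 m
S = (Q·n / (1·A·R^(2/3)))² = (14.3×0.032 / (1×19.88×1.342))² = 0.0002943

0.000294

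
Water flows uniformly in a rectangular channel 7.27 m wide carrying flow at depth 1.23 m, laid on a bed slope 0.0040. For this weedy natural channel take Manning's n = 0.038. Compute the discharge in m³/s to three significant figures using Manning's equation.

14.1 m³/s

A = b·y = 7.27 × 1.23 = 8.942 m²
P = b + 2y = 7.27 + 2×1.23 = 9.730 m
R = A/P = 8.942/9.730 = 0.9190 m
Q = (1/n)·A·R^(2/3)·S^(1/2) = (1/0.038) × 8.942 × 0.9190^(2/3) × 0.0040^(1/2) = 14.07 m³/s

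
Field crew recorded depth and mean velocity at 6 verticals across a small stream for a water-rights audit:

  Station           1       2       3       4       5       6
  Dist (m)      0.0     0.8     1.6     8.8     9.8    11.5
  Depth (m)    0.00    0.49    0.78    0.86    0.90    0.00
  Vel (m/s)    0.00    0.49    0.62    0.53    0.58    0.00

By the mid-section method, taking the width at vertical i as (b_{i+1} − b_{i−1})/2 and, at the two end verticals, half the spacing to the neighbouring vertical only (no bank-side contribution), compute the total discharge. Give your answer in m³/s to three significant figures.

w_2 = (1.6 − 0.0)/2 = 0.8 m; q_2 = 0.49 × 0.49 × 0.8 = 0.1921 m³/s
w_3 = (8.8 − 0.8)/2 = 4 m; q_3 = 0.62 × 0.78 × 4 = 1.934 m³/s
w_4 = (9.8 − 1.6)/2 = 4.1 m; q_4 = 0.53 × 0.86 × 4.1 = 1.869 m³/s
w_5 = (11.5 − 8.8)/2 = 1.35 m; q_5 = 0.58 × 0.90 × 1.35 = 0.7047 m³/s
Stations 1, 6 contribute zero (depth or velocity is 0).
Q = Σ qᵢ = 4.700 m³/s

4.70 m³/s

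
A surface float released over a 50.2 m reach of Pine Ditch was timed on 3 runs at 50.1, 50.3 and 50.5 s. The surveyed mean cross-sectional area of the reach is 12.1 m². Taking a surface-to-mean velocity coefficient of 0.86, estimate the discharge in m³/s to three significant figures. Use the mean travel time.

t̄ = (50.1 + 50.3 + 50.5) / 3 = 50.3 s
v_surface = L / t̄ = 50.2 / 50.3 = 0.9980 m/s
v_mean = 0.86 × 0.9980 = 0.8583 m/s
Q = A × v_mean = 12.1 × 0.8583 = 10.39 m³/s

10.4 m³/s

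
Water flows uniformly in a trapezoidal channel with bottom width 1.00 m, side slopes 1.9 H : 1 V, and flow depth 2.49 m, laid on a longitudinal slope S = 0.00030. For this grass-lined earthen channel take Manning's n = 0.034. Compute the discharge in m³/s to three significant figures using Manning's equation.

A = (b + z·y)·y = (1.00 + 1.9×2.49)×2.49 = 14.27 m²
P = b + 2y√(1+z²) = 1.00 + 2×2.49×√(1+1.9²) = 11.69 m
R = A/P = 14.27/11.69 = 1.220 m
Q = (1/n)·A·R^(2/3)·S^(1/2) = (1/0.034) × 14.27 × 1.220^(2/3) × 0.00030^(1/2) = 8.302 m³/s

8.30 m³/s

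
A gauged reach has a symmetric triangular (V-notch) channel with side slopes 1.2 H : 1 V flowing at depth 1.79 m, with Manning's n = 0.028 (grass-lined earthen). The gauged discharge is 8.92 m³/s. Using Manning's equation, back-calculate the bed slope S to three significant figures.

A = z·y² = 1.2×1.79² = 3.845 m²
P = 2y√(1+z²) = 2×1.79×√(1+1.2²) = 5.592 m
R = A/P = 3.845/5.592 = 0.6876 m
S = (Q·n / (1·A·R^(2/3)))² = (8.92×0.028 / (1×3.845×0.7790))² = 0.006953

0.00695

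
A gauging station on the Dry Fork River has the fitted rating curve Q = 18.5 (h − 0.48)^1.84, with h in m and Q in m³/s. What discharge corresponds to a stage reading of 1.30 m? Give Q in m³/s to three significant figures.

Q = 18.5 × (1.30 − 0.48)^1.84 = 18.5 × 0.82^1.84 = 12.84 m³/s

12.8 m³/s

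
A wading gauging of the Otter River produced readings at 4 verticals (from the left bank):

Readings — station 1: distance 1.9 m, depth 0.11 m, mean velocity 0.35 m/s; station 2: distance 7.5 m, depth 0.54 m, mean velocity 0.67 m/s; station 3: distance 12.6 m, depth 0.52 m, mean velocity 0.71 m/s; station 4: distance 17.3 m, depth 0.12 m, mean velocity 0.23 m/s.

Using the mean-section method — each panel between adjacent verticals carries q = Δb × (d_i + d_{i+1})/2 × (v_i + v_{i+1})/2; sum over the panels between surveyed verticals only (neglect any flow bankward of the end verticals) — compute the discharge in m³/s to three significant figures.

Panel 1-2: Δb = 5.6 m, d̄ = (0.11+0.54)/2 = 0.325, v̄ = (0.35+0.67)/2 = 0.51 → q = 5.6×0.325×0.51 = 0.9282 m³/s
Panel 2-3: Δb = 5.1 m, d̄ = (0.54+0.52)/2 = 0.53, v̄ = (0.67+0.71)/2 = 0.69 → q = 5.1×0.53×0.69 = 1.865 m³/s
Panel 3-4: Δb = 4.7 m, d̄ = (0.52+0.12)/2 = 0.32, v̄ = (0.71+0.23)/2 = 0.47 → q = 4.7×0.32×0.47 = 0.7069 m³/s
Q = Σ q = 3.500 m³/s

3.50 m³/s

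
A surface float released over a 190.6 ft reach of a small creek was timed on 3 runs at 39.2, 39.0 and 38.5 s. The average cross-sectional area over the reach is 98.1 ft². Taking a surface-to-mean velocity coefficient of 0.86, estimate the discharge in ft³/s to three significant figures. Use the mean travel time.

t̄ = (39.2 + 39.0 + 38.5) / 3 = 38.9 s
v_surface = L / t̄ = 190.6 / 38.9 = 4.900 ft/s
v_mean = 0.86 × 4.900 = 4.214 ft/s
Q = A × v_mean = 98.1 × 4.214 = 413.4 ft³/s

413 ft³/s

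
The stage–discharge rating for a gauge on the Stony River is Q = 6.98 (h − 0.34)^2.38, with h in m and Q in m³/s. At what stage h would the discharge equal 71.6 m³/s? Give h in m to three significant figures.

h − h₀ = (Q/C)^(1/b) = (71.6/6.98)^(1/2.38) = 2.660 m
h = 0.34 + 2.660 = 3.000 m

3.00 m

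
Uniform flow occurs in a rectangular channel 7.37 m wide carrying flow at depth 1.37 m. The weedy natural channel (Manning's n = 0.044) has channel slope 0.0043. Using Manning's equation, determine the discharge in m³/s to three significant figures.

A = b·y = 7.37 × 1.37 = 10.10 m²
P = b + 2y = 7.37 + 2×1.37 = 10.11 m
R = A/P = 10.10/10.11 = 0.9987 m
Q = (1/n)·A·R^(2/3)·S^(1/2) = (1/0.044) × 10.10 × 0.9987^(2/3) × 0.0043^(1/2) = 15.03 m³/s

15.0 m³/s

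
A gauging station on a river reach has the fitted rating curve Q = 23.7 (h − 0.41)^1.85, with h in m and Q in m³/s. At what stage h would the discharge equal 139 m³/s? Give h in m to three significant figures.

h − h₀ = (Q/C)^(1/b) = (139/23.7)^(1/1.85) = 2.602 m
h = 0.41 + 2.602 = 3.012 m

3.01 m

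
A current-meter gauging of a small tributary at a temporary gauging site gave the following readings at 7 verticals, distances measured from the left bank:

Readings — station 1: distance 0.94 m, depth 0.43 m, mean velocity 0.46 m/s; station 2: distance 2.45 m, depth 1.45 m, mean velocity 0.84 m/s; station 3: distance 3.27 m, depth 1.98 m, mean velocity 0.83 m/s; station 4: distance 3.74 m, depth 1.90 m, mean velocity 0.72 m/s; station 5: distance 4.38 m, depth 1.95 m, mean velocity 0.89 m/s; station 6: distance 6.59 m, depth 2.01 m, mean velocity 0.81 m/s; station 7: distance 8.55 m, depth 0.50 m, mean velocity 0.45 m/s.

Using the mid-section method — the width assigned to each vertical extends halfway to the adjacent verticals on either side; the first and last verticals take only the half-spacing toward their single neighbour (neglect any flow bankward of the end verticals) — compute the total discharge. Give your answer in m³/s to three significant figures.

9.48 m³/s

w_1 = (2.45 − 0.94)/2 = 0.755 m; q_1 = 0.46 × 0.43 × 0.755 = 0.1493 m³/s
w_2 = (3.27 − 0.94)/2 = 1.165 m; q_2 = 0.84 × 1.45 × 1.165 = 1.419 m³/s
w_3 = (3.74 − 2.45)/2 = 0.645 m; q_3 = 0.83 × 1.98 × 0.645 = 1.060 m³/s
w_4 = (4.38 − 3.27)/2 = 0.555 m; q_4 = 0.72 × 1.90 × 0.555 = 0.7592 m³/s
w_5 = (6.59 − 3.74)/2 = 1.425 m; q_5 = 0.89 × 1.95 × 1.425 = 2.473 m³/s
w_6 = (8.55 − 4.38)/2 = 2.085 m; q_6 = 0.81 × 2.01 × 2.085 = 3.395 m³/s
w_7 = (8.55 − 6.59)/2 = 0.98 m; q_7 = 0.45 × 0.50 × 0.98 = 0.2205 m³/s
Q = Σ qᵢ = 9.476 m³/s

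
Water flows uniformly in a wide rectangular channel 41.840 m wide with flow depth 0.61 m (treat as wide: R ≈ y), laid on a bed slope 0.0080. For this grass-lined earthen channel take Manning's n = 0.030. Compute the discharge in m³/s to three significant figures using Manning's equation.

54.7 m³/s

A = b·y = 41.840 × 0.61 = 25.52 m²
Wide channel: R ≈ y = 0.61 m
Q = (1/n)·A·R^(2/3)·S^(1/2) = (1/0.030) × 25.52 × 0.6100^(2/3) × 0.0080^(1/2) = 54.73 m³/s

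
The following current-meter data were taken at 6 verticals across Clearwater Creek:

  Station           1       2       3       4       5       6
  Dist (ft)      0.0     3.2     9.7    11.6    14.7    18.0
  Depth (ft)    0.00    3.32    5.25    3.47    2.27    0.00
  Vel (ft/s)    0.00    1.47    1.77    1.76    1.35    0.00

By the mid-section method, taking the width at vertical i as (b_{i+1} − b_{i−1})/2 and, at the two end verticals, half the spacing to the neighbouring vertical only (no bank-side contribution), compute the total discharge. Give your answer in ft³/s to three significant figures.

w_2 = (9.7 − 0.0)/2 = 4.85 ft; q_2 = 1.47 × 3.32 × 4.85 = 23.67 ft³/s
w_3 = (11.6 − 3.2)/2 = 4.2 ft; q_3 = 1.77 × 5.25 × 4.2 = 39.03 ft³/s
w_4 = (14.7 − 9.7)/2 = 2.5 ft; q_4 = 1.76 × 3.47 × 2.5 = 15.27 ft³/s
w_5 = (18.0 − 11.6)/2 = 3.2 ft; q_5 = 1.35 × 2.27 × 3.2 = 9.806 ft³/s
Stations 1, 6 contribute zero (depth or velocity is 0).
Q = Σ qᵢ = 87.77 ft³/s

87.8 ft³/s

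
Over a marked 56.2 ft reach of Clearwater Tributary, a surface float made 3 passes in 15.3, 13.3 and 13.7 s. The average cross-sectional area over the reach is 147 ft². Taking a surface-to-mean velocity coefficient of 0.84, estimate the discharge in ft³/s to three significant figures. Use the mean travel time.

t̄ = (15.3 + 13.3 + 13.7) / 3 = 14.1 s
v_surface = L / t̄ = 56.2 / 14.1 = 3.986 ft/s
v_mean = 0.84 × 3.986 = 3.348 ft/s
Q = A × v_mean = 147 × 3.348 = 492.2 ft³/s

492 ft³/s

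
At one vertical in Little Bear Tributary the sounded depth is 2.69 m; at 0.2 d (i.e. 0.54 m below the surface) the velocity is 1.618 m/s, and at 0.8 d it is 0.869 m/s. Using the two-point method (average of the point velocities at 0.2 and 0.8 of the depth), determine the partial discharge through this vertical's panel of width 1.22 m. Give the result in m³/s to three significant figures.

v̄ = (1.618 + 0.869) / 2 = 1.244 m/s
q = v̄ × d × w = 1.244 × 2.69 × 1.22 = 4.081 m³/s

4.08 m³/s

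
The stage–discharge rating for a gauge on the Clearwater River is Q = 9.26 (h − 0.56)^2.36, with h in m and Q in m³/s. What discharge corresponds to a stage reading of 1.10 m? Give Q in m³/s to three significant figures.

2.16 m³/s

Q = 9.26 × (1.10 − 0.56)^2.36 = 9.26 × 0.54^2.36 = 2.163 m³/s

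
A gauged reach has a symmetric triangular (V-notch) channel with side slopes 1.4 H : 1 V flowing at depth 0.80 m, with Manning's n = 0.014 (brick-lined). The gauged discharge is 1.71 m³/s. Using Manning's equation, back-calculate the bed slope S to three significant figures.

0.00319

A = z·y² = 1.4×0.80² = 0.8960 m²
P = 2y√(1+z²) = 2×0.80×√(1+1.4²) = 2.753 m
R = A/P = 0.8960/2.753 = 0.3255 m
S = (Q·n / (1·A·R^(2/3)))² = (1.71×0.014 / (1×0.8960×0.4732))² = 0.003188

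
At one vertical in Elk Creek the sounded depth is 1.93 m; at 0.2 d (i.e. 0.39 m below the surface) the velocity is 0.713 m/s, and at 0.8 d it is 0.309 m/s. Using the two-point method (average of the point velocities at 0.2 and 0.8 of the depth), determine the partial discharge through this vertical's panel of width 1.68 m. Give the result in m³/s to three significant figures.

v̄ = (0.713 + 0.309) / 2 = 0.5110 m/s
q = v̄ × d × w = 0.5110 × 1.93 × 1.68 = 1.657 m³/s

1.66 m³/s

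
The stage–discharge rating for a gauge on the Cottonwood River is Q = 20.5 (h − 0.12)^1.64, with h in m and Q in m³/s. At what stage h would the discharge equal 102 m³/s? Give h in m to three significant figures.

2.78 m

h − h₀ = (Q/C)^(1/b) = (102/20.5)^(1/1.64) = 2.660 m
h = 0.12 + 2.660 = 2.780 m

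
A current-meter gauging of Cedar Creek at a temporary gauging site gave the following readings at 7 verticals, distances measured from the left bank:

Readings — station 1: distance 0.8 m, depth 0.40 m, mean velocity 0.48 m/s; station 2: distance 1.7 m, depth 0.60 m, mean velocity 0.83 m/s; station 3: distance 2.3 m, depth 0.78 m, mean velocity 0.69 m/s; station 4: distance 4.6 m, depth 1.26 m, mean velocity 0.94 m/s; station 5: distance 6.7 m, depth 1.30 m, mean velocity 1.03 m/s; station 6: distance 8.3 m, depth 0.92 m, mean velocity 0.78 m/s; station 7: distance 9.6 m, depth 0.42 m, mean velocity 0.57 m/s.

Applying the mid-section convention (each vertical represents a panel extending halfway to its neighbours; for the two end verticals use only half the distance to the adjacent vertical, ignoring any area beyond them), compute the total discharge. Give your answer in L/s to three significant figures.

w_1 = (1.7 − 0.8)/2 = 0.45 m; q_1 = 0.48 × 0.40 × 0.45 = 0.08640 m³/s
w_2 = (2.3 − 0.8)/2 = 0.75 m; q_2 = 0.83 × 0.60 × 0.75 = 0.3735 m³/s
w_3 = (4.6 − 1.7)/2 = 1.45 m; q_3 = 0.69 × 0.78 × 1.45 = 0.7804 m³/s
w_4 = (6.7 − 2.3)/2 = 2.2 m; q_4 = 0.94 × 1.26 × 2.2 = 2.606 m³/s
w_5 = (8.3 − 4.6)/2 = 1.85 m; q_5 = 1.03 × 1.30 × 1.85 = 2.477 m³/s
w_6 = (9.6 − 6.7)/2 = 1.45 m; q_6 = 0.78 × 0.92 × 1.45 = 1.041 m³/s
w_7 = (9.6 − 8.3)/2 = 0.65 m; q_7 = 0.57 × 0.42 × 0.65 = 0.1556 m³/s
Q = Σ qᵢ = 7.519 m³/s
= 7.519 × 1000 = 7519 L/s

7520 L/s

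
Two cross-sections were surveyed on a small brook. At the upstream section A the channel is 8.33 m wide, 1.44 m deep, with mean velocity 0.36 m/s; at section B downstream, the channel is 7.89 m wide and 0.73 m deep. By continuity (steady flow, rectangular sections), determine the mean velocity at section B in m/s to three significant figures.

Q = A₁V₁ = (8.33×1.44) × 0.36 = 4.318 m³/s
A₂ = 7.89 × 0.73 = 5.760 m²
V₂ = Q/A₂ = 4.318/5.760 = 0.7497 m/s

0.750 m/s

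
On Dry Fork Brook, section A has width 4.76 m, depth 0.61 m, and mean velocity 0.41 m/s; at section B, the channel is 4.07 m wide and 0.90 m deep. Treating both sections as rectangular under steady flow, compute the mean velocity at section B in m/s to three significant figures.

Q = A₁V₁ = (4.76×0.61) × 0.41 = 1.190 m³/s
A₂ = 4.07 × 0.90 = 3.663 m²
V₂ = Q/A₂ = 1.190/3.663 = 0.3250 m/s

0.325 m/s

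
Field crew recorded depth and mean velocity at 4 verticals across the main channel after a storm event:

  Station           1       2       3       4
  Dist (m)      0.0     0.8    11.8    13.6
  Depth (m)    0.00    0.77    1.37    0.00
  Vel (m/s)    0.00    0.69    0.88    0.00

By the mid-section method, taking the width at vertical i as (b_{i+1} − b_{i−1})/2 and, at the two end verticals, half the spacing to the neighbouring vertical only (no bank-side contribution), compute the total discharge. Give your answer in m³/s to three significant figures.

10.9 m³/s

w_2 = (11.8 − 0.0)/2 = 5.9 m; q_2 = 0.69 × 0.77 × 5.9 = 3.135 m³/s
w_3 = (13.6 − 0.8)/2 = 6.4 m; q_3 = 0.88 × 1.37 × 6.4 = 7.716 m³/s
Stations 1, 4 contribute zero (depth or velocity is 0).
Q = Σ qᵢ = 10.85 m³/s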